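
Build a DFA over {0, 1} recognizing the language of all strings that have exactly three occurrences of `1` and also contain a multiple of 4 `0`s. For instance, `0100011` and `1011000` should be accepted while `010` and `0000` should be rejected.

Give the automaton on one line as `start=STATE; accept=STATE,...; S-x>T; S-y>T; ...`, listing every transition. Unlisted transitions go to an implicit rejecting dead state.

start=q0; accept=q9; q0-0>q1; q0-1>q2; q1-0>q3; q1-1>q4; q2-0>q4; q2-1>q5; q3-0>q6; q3-1>q7; q4-0>q7; q4-1>q8; q5-0>q8; q5-1>q9; q6-0>q0; q6-1>q10; q7-0>q10; q7-1>q11; q8-0>q11; q8-1>q12; q9-0>q12; q9-1>q13; q10-0>q2; q10-1>q14; q11-0>q14; q11-1>q15; q12-0>q15; q12-1>q13; q13-0>q13; q13-1>q13; q14-0>q5; q14-1>q16; q15-0>q16; q15-1>q13; q16-0>q9; q16-1>q13

Handle the two conditions separately and then intersect. One (5 states) tracks the count of `1`s, saturating at 4; the other (4 states) tracks the count of `0`s modulo 4. Each combined state is a pair, one component from each; accept when both components accept. After merging equivalent states the machine shrinks.
17 states suffice.
          0    1  
>  q0     q1   q2 
   q1     q3   q4 
   q2     q4   q5 
   q3     q6   q7 
   q4     q7   q8 
   q5     q8   q9 
   q6     q0  q10 
   q7    q10  q11 
   q8    q11  q12 
 * q9    q12  q13 
   q10    q2  q14 
   q11   q14  q15 
   q12   q15  q13 
   q13   q13  q13 
   q14    q5  q16 
   q15   q16  q13 
   q16    q9  q13 
(> = start, * = accepting)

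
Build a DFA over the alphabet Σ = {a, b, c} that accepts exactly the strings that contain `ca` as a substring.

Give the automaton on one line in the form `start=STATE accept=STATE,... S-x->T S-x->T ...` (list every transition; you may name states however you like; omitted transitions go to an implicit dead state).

Track how much of `ca` has been matched so far: state S0 is no progress, S2 is the absorbing accept state reached once `ca` has occurred. Intermediate states record partial matches; on a mismatch, fall back to the longest reusable overlap.
With 3 states:
        a   b   c  
>  S0   S0  S0  S1 
   S1   S2  S0  S1 
 * S2   S2  S2  S2 
(> = start, * = accepting)

start=S0 accept=S2 S0-a->S0 S0-b->S0 S0-c->S1 S1-a->S2 S1-b->S0 S1-c->S1 S2-a->S2 S2-b->S2 S2-c->S2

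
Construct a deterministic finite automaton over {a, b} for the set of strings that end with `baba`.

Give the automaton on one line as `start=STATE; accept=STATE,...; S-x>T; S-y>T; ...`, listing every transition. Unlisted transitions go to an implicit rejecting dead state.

Remember how much of `baba` the current input suffix matches. State s0 means no match yet; s1 means the last symbol is `b`; s2 means the last 2 symbols are `ba`; s3 means the last 3 symbols are `bab`; s4 means the last 4 symbols are `baba`. Only s4 accepts. On a mismatch, fall back to the longest proper suffix that is still a prefix of `baba`.
5 states suffice.
        a   b  
>  s0   s0  s1 
   s1   s2  s1 
   s2   s0  s3 
   s3   s4  s1 
 * s4   s0  s3 
(> = start, * = accepting)

start=s0; accept=s4; s0-a>s0; s0-b>s1; s1-a>s2; s1-b>s1; s2-a>s0; s2-b>s3; s3-a>s4; s3-b>s1; s4-a>s0; s4-b>s3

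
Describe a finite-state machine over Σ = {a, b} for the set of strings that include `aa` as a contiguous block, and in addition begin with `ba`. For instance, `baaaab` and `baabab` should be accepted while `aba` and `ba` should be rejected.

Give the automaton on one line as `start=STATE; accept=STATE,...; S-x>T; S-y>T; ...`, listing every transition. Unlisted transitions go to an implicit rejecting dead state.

start=s0; accept=s6; s0-a>s1; s0-b>s2; s1-a>s3; s1-b>s4; s2-a>s5; s2-b>s4; s3-a>s3; s3-b>s3; s4-a>s1; s4-b>s4; s5-a>s6; s5-b>s7; s6-a>s6; s6-b>s6; s7-a>s5; s7-b>s7

Run two small machines in parallel and take their product. One (3 states) tracks whether and how much of `aa` has been seen; the other (4 states) tracks whether the input so far still matches the prefix `ba`. Each combined state is a pair, one component from each; accept when both components accept.
        a   b  
>  s0   s1  s2 
   s1   s3  s4 
   s2   s5  s4 
   s3   s3  s3 
   s4   s1  s4 
   s5   s6  s7 
 * s6   s6  s6 
   s7   s5  s7 
(> = start, * = accepting)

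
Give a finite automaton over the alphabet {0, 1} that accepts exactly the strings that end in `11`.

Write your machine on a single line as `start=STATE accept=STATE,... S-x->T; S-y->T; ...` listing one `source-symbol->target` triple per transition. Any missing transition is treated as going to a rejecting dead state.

start=q0; accept=q2; q0-0->q0; q0-1->q1; q1-0->q0; q1-1->q2; q2-0->q0; q2-1->q2

Remember how much of `11` the current input suffix matches. State q0 means no match yet; q1 means the last symbol is `1`; q2 means the last 2 symbols are `11`. Only q2 accepts. On a mismatch, fall back to the longest proper suffix that is still a prefix of `11`.
A 3-state machine:
        0   1  
>  q0   q0  q1 
   q1   q0  q2 
 * q2   q0  q2 
(> = start, * = accepting)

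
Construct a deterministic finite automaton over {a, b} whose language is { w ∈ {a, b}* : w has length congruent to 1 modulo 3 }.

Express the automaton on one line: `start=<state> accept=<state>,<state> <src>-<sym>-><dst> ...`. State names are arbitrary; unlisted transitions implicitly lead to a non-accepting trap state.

start=q0 accept=q1 q0-a->q1 q0-b->q1 q1-a->q2 q1-b->q2 q2-a->q0 q2-b->q0

Only the length mod 3 matters, so use a 3-cycle: from any state, every input symbol moves to the next state, wrapping q2 back to q0. Mark q1 accepting.
        a   b  
>  q0   q1  q1 
 * q1   q2  q2 
   q2   q0  q0 
(> = start, * = accepting)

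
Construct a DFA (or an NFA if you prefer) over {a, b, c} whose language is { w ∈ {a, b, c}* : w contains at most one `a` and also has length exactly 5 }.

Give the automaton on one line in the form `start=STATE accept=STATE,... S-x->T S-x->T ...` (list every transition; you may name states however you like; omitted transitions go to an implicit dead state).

Handle the two conditions separately and then intersect. One (3 states) tracks the count of `a`s, saturating at 2; the other (7 states) tracks the input length, saturating at 6. Each combined state is a pair, one component from each; accept when both components accept.
          a    b    c  
>  S0     S1   S2   S2 
   S1     S3   S4   S4 
   S2     S4   S5   S5 
   S3     S6   S6   S6 
   S4     S6   S7   S7 
   S5     S7   S8   S8 
   S6     S9   S9   S9 
   S7     S9  S10  S10 
   S8    S10  S11  S11 
   S9    S12  S12  S12 
   S10   S12  S13  S13 
   S11   S13  S14  S14 
   S12   S15  S15  S15 
 * S13   S15  S16  S16 
 * S14   S16  S17  S17 
   S15   S15  S15  S15 
   S16   S15  S16  S16 
   S17   S16  S17  S17 
(> = start, * = accepting)

start=S0 accept=S13,S14 S0-a->S1 S0-b->S2 S0-c->S2 S1-a->S3 S1-b->S4 S1-c->S4 S2-a->S4 S2-b->S5 S2-c->S5 S3-a->S6 S3-b->S6 S3-c->S6 S4-a->S6 S4-b->S7 S4-c->S7 S5-a->S7 S5-b->S8 S5-c->S8 S6-a->S9 S6-b->S9 S6-c->S9 S7-a->S9 S7-b->S10 S7-c->S10 S8-a->S10 S8-b->S11 S8-c->S11 S9-a->S12 S9-b->S12 S9-c->S12 S10-a->S12 S10-b->S13 S10-c->S13 S11-a->S13 S11-b->S14 S11-c->S14 S12-a->S15 S12-b->S15 S12-c->S15 S13-a->S15 S13-b->S16 S13-c->S16 S14-a->S16 S14-b->S17 S14-c->S17 S15-a->S15 S15-b->S15 S15-c->S15 S16-a->S15 S16-b->S16 S16-c->S16 S17-a->S16 S17-b->S17 S17-c->S17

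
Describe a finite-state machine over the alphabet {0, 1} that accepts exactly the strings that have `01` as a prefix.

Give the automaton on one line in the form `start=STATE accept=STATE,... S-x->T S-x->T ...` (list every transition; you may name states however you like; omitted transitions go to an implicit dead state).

start=q0 accept=q2 q0-0->q1 q0-1->q3 q1-0->q3 q1-1->q2 q2-0->q2 q2-1->q2 q3-0->q3 q3-1->q3

Check the first 2 symbols one by one: q0 through q1 record how many have matched `01` so far; any wrong symbol goes to the dead state q3. After all 2 match we enter the accepting sink q2.
With 4 states:
        0   1  
>  q0   q1  q3 
   q1   q3  q2 
 * q2   q2  q2 
   q3   q3  q3 
(> = start, * = accepting)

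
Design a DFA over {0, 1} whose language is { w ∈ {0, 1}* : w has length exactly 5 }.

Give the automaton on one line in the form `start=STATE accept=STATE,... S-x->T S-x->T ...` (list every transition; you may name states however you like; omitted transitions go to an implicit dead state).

Count input length up to 6: every symbol moves from q0 toward q6, which means 'more than 5' and absorbs. Accept from {q5}.
7 states suffice.
        0   1  
>  q0   q1  q1 
   q1   q2  q2 
   q2   q3  q3 
   q3   q4  q4 
   q4   q5  q5 
 * q5   q6  q6 
   q6   q6  q6 
(> = start, * = accepting)

start=q0 accept=q5 q0-0->q1 q0-1->q1 q1-0->q2 q1-1->q2 q2-0->q3 q2-1->q3 q3-0->q4 q3-1->q4 q4-0->q5 q4-1->q5 q5-0->q6 q5-1->q6 q6-0->q6 q6-1->q6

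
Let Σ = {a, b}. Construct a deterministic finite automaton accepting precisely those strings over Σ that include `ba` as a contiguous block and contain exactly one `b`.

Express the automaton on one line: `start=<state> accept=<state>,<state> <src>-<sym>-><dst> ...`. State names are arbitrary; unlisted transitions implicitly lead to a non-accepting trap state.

Build one automaton per condition and run them in lockstep. One (3 states) tracks whether and how much of `ba` has been seen; the other (3 states) tracks the count of `b`s, saturating at 2. Each combined state is a pair, one component from each; accept when both components accept.
5 states suffice.
        a   b  
>  s0   s0  s1 
   s1   s2  s3 
 * s2   s2  s4 
   s3   s4  s3 
   s4   s4  s4 
(> = start, * = accepting)

start=s0 accept=s2 s0-a->s0 s0-b->s1 s1-a->s2 s1-b->s3 s2-a->s2 s2-b->s4 s3-a->s4 s3-b->s3 s4-a->s4 s4-b->s4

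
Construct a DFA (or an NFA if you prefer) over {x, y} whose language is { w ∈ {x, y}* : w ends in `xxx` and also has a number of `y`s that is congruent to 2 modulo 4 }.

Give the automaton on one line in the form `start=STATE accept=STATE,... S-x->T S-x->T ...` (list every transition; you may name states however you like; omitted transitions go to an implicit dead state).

start=A accept=G A-x->A A-y->B B-x->B B-y->C C-x->D C-y->E D-x->F D-y->E E-x->E E-y->A F-x->G F-y->E G-x->G G-y->E

Run two small machines in parallel and take their product. The first has 4 states tracking how much of the suffix `xxx` has currently been matched; the second has 4 states tracking the count of `y`s modulo 4. A product state is a pair (one from each), accepting exactly when both do. Equivalent product states are then merged.
A 7-state machine:
       x  y 
>  A   A  B 
   B   B  C 
   C   D  E 
   D   F  E 
   E   E  A 
   F   G  E 
 * G   G  E 
(> = start, * = accepting)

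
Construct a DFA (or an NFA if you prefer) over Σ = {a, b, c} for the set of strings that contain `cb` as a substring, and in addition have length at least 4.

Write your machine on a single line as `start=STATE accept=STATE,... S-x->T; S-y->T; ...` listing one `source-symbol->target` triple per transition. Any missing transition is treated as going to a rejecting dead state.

Handle the two conditions separately and then intersect. One (3 states) tracks whether and how much of `cb` has been seen; the other (6 states) tracks the input length, saturating at 5. Each combined state is a pair, one component from each; accept when both components accept. Minimizing collapses redundant product states.
With 9 states:
        a   b   c  
>  S0   S1  S1  S2 
   S1   S3  S3  S4 
   S2   S3  S5  S4 
   S3   S3  S3  S6 
   S4   S3  S7  S6 
   S5   S7  S7  S7 
   S6   S3  S8  S6 
   S7   S8  S8  S8 
 * S8   S8  S8  S8 
(> = start, * = accepting)

start=S0; accept=S8; S0-a->S1; S0-b->S1; S0-c->S2; S1-a->S3; S1-b->S3; S1-c->S4; S2-a->S3; S2-b->S5; S2-c->S4; S3-a->S3; S3-b->S3; S3-c->S6; S4-a->S3; S4-b->S7; S4-c->S6; S5-a->S7; S5-b->S7; S5-c->S7; S6-a->S3; S6-b->S8; S6-c->S6; S7-a->S8; S7-b->S8; S7-c->S8; S8-a->S8; S8-b->S8; S8-c->S8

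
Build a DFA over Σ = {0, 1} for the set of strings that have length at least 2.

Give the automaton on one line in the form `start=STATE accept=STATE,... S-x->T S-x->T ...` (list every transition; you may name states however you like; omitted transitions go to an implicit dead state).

We only need to distinguish lengths 0, 1, …, 2, and '>2'. Chain s0 → s1 → s2 → s3 on every symbol, with s3 looping. Accepting states: {s2, s3}.
4 states suffice.
        0   1  
>  s0   s1  s1 
   s1   s2  s2 
 * s2   s3  s3 
 * s3   s3  s3 
(> = start, * = accepting)

start=s0 accept=s2,s3 s0-0->s1 s0-1->s1 s1-0->s2 s1-1->s2 s2-0->s3 s2-1->s3 s3-0->s3 s3-1->s3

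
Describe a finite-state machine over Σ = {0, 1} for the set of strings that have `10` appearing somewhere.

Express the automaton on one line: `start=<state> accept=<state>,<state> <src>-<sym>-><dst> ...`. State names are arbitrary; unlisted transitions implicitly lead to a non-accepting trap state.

start=q0 accept=q2 q0-0->q0 q0-1->q1 q1-0->q2 q1-1->q1 q2-0->q2 q2-1->q2

Track how much of `10` has been matched so far: state q0 is no progress, q2 is the absorbing accept state reached once `10` has occurred. Intermediate states record partial matches; on a mismatch, fall back to the longest reusable overlap.
        0   1  
>  q0   q0  q1 
   q1   q2  q1 
 * q2   q2  q2 
(> = start, * = accepting)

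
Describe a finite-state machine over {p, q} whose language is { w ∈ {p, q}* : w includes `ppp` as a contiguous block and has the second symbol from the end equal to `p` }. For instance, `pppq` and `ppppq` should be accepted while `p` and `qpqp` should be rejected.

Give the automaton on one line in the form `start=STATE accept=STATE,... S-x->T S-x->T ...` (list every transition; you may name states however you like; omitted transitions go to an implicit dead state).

Build one automaton per condition and run them in lockstep. One (4 states) tracks whether and how much of `ppp` has been seen; the other (7 states) tracks the last 2 symbols read. Each combined state is a pair, one component from each; accept when both components accept. Equivalent product states are then merged.
7 states suffice.
       p  q 
>  A   B  A 
   B   C  A 
   C   D  A 
 * D   D  E 
 * E   F  G 
   F   D  E 
   G   F  G 
(> = start, * = accepting)

start=A accept=D,E A-p->B A-q->A B-p->C B-q->A C-p->D C-q->A D-p->D D-q->E E-p->F E-q->G F-p->D F-q->E G-p->F G-q->G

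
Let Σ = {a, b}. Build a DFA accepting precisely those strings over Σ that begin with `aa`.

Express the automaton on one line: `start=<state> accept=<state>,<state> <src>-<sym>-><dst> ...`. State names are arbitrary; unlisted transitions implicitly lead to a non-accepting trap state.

start=q0 accept=q2 q0-a->q1 q0-b->q3 q1-a->q2 q1-b->q3 q2-a->q2 q2-b->q2 q3-a->q3 q3-b->q3

Check the first 2 symbols one by one: q0 through q1 record how many have matched `aa` so far; any wrong symbol goes to the dead state q3. After all 2 match we enter the accepting sink q2.
A 4-state machine:
        a   b  
>  q0   q1  q3 
   q1   q2  q3 
 * q2   q2  q2 
   q3   q3  q3 
(> = start, * = accepting)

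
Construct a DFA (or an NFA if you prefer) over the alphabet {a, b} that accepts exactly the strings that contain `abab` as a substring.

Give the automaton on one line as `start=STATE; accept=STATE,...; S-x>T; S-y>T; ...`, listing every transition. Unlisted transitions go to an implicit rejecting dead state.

States q0..q3 record the length of the longest prefix of `abab` that matches the current input suffix. Reaching q4 means `abab` has been seen, and we stay there forever. Accept from q4.
        a   b  
>  q0   q1  q0 
   q1   q1  q2 
   q2   q3  q0 
   q3   q1  q4 
 * q4   q4  q4 
(> = start, * = accepting)

start=q0; accept=q4; q0-a>q1; q0-b>q0; q1-a>q1; q1-b>q2; q2-a>q3; q2-b>q0; q3-a>q1; q3-b>q4; q4-a>q4; q4-b>q4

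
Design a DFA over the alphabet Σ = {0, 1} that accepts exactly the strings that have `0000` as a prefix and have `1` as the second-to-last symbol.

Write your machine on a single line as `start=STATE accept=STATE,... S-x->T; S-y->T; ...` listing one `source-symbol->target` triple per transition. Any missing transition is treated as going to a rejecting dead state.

start=q0; accept=q7,q8; q0-0->q1; q0-1->q2; q1-0->q3; q1-1->q2; q2-0->q2; q2-1->q2; q3-0->q4; q3-1->q2; q4-0->q5; q4-1->q2; q5-0->q5; q5-1->q6; q6-0->q7; q6-1->q8; q7-0->q5; q7-1->q6; q8-0->q7; q8-1->q8

Handle the two conditions separately and then intersect. The first has 6 states tracking whether the input so far still matches the prefix `0000`; the second has 7 states tracking the last 2 symbols read. A product state is a pair (one from each), accepting exactly when both do. After merging equivalent states the machine shrinks.
9 states suffice.
        0   1  
>  q0   q1  q2 
   q1   q3  q2 
   q2   q2  q2 
   q3   q4  q2 
   q4   q5  q2 
   q5   q5  q6 
   q6   q7  q8 
 * q7   q5  q6 
 * q8   q7  q8 
(> = start, * = accepting)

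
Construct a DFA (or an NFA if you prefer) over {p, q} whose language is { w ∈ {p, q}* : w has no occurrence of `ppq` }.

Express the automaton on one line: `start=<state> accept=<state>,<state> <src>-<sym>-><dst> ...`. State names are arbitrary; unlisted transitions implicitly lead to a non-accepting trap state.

start=A accept=A,B,C A-p->B A-q->A B-p->C B-q->A C-p->C C-q->D D-p->D D-q->D

This is the complement of 'contains `ppq`'. Use the same substring-matching states — A through D holding how much of `ppq` has just been matched — but flip the accepting set: everything except the trap D accepts.
       p  q 
>* A   B  A 
 * B   C  A 
 * C   C  D 
   D   D  D 
(> = start, * = accepting)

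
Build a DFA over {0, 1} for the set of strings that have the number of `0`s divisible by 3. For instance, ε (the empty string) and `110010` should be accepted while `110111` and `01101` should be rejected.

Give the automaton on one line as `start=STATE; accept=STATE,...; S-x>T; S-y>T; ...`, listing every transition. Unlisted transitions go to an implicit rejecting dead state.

start=q0; accept=q0; q0-0>q1; q0-1>q0; q1-0>q2; q1-1>q1; q2-0>q0; q2-1>q2

The only thing that matters is how many `0`s have appeared, reduced mod 3. Use one state per residue: q0 for 0, …, q2 for 2. Reading `0` moves to the next residue; anything else stays put. q0 is accepting.
With 3 states:
        0   1  
>* q0   q1  q0 
   q1   q2  q1 
   q2   q0  q2 
(> = start, * = accepting)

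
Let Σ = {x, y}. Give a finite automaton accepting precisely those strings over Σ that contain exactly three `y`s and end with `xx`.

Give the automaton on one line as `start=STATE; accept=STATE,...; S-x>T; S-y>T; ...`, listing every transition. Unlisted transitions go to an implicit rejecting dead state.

Run two small machines in parallel and take their product. One (5 states) tracks the count of `y`s, saturating at 4; the other (3 states) tracks how much of the suffix `xx` has currently been matched. Each combined state is a pair, one component from each; accept when both components accept. After merging equivalent states the machine shrinks.
A 7-state machine:
       x  y 
>  A   A  B 
   B   B  C 
   C   C  D 
   D   E  F 
   E   G  F 
   F   F  F 
 * G   G  F 
(> = start, * = accepting)

start=A; accept=G; A-x>A; A-y>B; B-x>B; B-y>C; C-x>C; C-y>D; D-x>E; D-y>F; E-x>G; E-y>F; F-x>F; F-y>F; G-x>G; G-y>F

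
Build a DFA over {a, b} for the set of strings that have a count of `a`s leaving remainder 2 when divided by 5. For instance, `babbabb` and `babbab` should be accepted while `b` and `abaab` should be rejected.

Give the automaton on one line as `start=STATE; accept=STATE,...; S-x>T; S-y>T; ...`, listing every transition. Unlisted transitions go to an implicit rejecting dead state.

Keep the running count of `a`s modulo 5: each `a` advances along the cycle s0 → s1 → s2 → s3 → s4 → s0 while other symbols loop. Accept at s2.
5 states suffice.
        a   b  
>  s0   s1  s0 
   s1   s2  s1 
 * s2   s3  s2 
   s3   s4  s3 
   s4   s0  s4 
(> = start, * = accepting)

start=s0; accept=s2; s0-a>s1; s0-b>s0; s1-a>s2; s1-b>s1; s2-a>s3; s2-b>s2; s3-a>s4; s3-b>s3; s4-a>s0; s4-b>s4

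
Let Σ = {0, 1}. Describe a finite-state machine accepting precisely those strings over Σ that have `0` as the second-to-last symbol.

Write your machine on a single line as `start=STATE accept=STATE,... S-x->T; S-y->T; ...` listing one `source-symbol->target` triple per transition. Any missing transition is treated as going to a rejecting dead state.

start=q0; accept=q3,q4; q0-0->q1; q0-1->q2; q1-0->q3; q1-1->q4; q2-0->q5; q2-1->q6; q3-0->q3; q3-1->q4; q4-0->q5; q4-1->q6; q5-0->q3; q5-1->q4; q6-0->q5; q6-1->q6

A DFA must remember the last 2 symbols (since which symbol is second-to-last isn't known until the input ends). Use one state per possible window of the last ≤2 symbols; accept from those whose window starts with `0`.
With 7 states:
        0   1  
>  q0   q1  q2 
   q1   q3  q4 
   q2   q5  q6 
 * q3   q3  q4 
 * q4   q5  q6 
   q5   q3  q4 
   q6   q5  q6 
(> = start, * = accepting)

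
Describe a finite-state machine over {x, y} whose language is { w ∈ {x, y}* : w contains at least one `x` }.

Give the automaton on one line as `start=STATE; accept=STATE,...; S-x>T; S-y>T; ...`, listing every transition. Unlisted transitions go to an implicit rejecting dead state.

Only the number of `x`s matters, and only up to 2. Make a chain A → B → C advanced by each `x` (with C absorbing); every other symbol self-loops. The accepting set is {B, C}.
3 states suffice.
       x  y 
>  A   B  A 
 * B   C  B 
 * C   C  C 
(> = start, * = accepting)

start=A; accept=B,C; A-x>B; A-y>A; B-x>C; B-y>B; C-x>C; C-y>C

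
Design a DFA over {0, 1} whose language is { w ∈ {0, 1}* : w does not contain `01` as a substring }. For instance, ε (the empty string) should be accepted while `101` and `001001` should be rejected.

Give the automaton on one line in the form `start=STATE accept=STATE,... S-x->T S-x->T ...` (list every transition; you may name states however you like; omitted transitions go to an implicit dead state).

start=S0 accept=S0,S1 S0-0->S1 S0-1->S0 S1-0->S1 S1-1->S2 S2-0->S2 S2-1->S2

This is the complement of 'contains `01`'. Use the same substring-matching states — S0 through S2 holding how much of `01` has just been matched — but flip the accepting set: everything except the trap S2 accepts.
        0   1  
>* S0   S1  S0 
 * S1   S1  S2 
   S2   S2  S2 
(> = start, * = accepting)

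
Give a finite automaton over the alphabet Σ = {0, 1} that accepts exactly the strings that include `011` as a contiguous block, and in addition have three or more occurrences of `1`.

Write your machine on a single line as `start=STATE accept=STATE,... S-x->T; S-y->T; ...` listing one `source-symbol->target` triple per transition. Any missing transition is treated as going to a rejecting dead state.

Build one automaton per condition and run them in lockstep. One (4 states) tracks whether and how much of `011` has been seen; the other (5 states) tracks the count of `1`s, saturating at 4. Each combined state is a pair, one component from each; accept when both components accept. Minimizing collapses redundant product states.
       0  1 
>  A   B  C 
   B   B  D 
   C   E  C 
   D   E  F 
   E   E  G 
   F   F  H 
   G   E  H 
 * H   H  H 
(> = start, * = accepting)

start=A; accept=H; A-0->B; A-1->C; B-0->B; B-1->D; C-0->E; C-1->C; D-0->E; D-1->F; E-0->E; E-1->G; F-0->F; F-1->H; G-0->E; G-1->H; H-0->H; H-1->H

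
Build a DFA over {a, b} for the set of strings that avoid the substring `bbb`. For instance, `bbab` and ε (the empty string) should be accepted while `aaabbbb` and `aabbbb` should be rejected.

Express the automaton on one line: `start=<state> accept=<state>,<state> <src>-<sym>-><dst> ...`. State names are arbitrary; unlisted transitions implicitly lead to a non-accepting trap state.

This is the complement of 'contains `bbb`'. Use the same substring-matching states — q0 through q3 holding how much of `bbb` has just been matched — but flip the accepting set: everything except the trap q3 accepts.
A 4-state machine:
        a   b  
>* q0   q0  q1 
 * q1   q0  q2 
 * q2   q0  q3 
   q3   q3  q3 
(> = start, * = accepting)

start=q0 accept=q0,q1,q2 q0-a->q0 q0-b->q1 q1-a->q0 q1-b->q2 q2-a->q0 q2-b->q3 q3-a->q3 q3-b->q3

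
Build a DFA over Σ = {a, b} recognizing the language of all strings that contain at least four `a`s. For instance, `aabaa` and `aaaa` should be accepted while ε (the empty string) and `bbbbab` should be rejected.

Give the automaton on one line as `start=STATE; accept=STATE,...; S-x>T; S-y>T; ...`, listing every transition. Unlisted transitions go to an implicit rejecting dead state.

Count `a`s, saturating at 5: states S0 through S4 mean 0 through 4 `a`s seen; S5 means more than 4. Each `a` increments (capped at S5); other symbols loop. Accept from {S4, S5}.
6 states suffice.
        a   b  
>  S0   S1  S0 
   S1   S2  S1 
   S2   S3  S2 
   S3   S4  S3 
 * S4   S5  S4 
 * S5   S5  S5 
(> = start, * = accepting)

start=S0; accept=S4,S5; S0-a>S1; S0-b>S0; S1-a>S2; S1-b>S1; S2-a>S3; S2-b>S2; S3-a>S4; S3-b>S3; S4-a>S5; S4-b>S4; S5-a>S5; S5-b>S5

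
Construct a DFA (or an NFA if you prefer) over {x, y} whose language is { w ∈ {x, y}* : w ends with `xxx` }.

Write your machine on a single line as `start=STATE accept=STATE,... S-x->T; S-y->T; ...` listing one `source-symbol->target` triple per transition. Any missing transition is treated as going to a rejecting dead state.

start=A; accept=D; A-x->B; A-y->A; B-x->C; B-y->A; C-x->D; C-y->A; D-x->D; D-y->A

Let each state record the length of the longest suffix of the input read so far that is also a prefix of `xxx`. B means the last symbol is `x`; C means the last 2 symbols are `xx`; D means the last 3 symbols are `xxx`. Accept only at D, where the string currently ends in `xxx`.
A 4-state machine:
       x  y 
>  A   B  A 
   B   C  A 
   C   D  A 
 * D   D  A 
(> = start, * = accepting)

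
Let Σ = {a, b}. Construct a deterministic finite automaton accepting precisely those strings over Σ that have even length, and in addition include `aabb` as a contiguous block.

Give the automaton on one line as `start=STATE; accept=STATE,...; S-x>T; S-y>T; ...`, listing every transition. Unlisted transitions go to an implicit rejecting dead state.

Run two small machines in parallel and take their product. One (2 states) tracks the input length modulo 2; the other (5 states) tracks whether and how much of `aabb` has been seen. Each combined state is a pair, one component from each; accept when both components accept.
10 states suffice.
        a   b  
>  q0   q1  q2 
   q1   q3  q0 
   q2   q4  q0 
   q3   q5  q6 
   q4   q5  q2 
   q5   q3  q7 
   q6   q4  q8 
   q7   q1  q9 
 * q8   q9  q9 
   q9   q8  q8 
(> = start, * = accepting)

start=q0; accept=q8; q0-a>q1; q0-b>q2; q1-a>q3; q1-b>q0; q2-a>q4; q2-b>q0; q3-a>q5; q3-b>q6; q4-a>q5; q4-b>q2; q5-a>q3; q5-b>q7; q6-a>q4; q6-b>q8; q7-a>q1; q7-b>q9; q8-a>q9; q8-b>q9; q9-a>q8; q9-b>q8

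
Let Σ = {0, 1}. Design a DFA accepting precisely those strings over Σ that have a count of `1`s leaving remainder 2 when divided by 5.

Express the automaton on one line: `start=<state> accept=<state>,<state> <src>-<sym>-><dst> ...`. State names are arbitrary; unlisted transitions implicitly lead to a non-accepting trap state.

Keep the running count of `1`s modulo 5: each `1` advances along the cycle s0 → s1 → s2 → s3 → s4 → s0 while other symbols loop. Accept at s2.
        0   1  
>  s0   s0  s1 
   s1   s1  s2 
 * s2   s2  s3 
   s3   s3  s4 
   s4   s4  s0 
(> = start, * = accepting)

start=s0 accept=s2 s0-0->s0 s0-1->s1 s1-0->s1 s1-1->s2 s2-0->s2 s2-1->s3 s3-0->s3 s3-1->s4 s4-0->s4 s4-1->s0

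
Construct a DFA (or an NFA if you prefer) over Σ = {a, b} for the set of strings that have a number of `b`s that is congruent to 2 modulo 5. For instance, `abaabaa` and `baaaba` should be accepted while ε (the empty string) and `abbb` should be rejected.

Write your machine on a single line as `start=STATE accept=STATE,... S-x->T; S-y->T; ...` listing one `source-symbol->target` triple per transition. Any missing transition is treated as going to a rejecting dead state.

The only thing that matters is how many `b`s have appeared, reduced mod 5. Use one state per residue: s0 for 0, …, s4 for 4. Reading `b` moves to the next residue; anything else stays put. s2 is accepting.
With 5 states:
        a   b  
>  s0   s0  s1 
   s1   s1  s2 
 * s2   s2  s3 
   s3   s3  s4 
   s4   s4  s0 
(> = start, * = accepting)

start=s0; accept=s2; s0-a->s0; s0-b->s1; s1-a->s1; s1-b->s2; s2-a->s2; s2-b->s3; s3-a->s3; s3-b->s4; s4-a->s4; s4-b->s0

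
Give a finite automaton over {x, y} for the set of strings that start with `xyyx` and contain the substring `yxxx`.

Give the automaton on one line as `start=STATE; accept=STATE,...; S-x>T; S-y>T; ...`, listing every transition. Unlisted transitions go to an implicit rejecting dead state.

Run two small machines in parallel and take their product. The first has 6 states tracking whether the input so far still matches the prefix `xyyx`; the second has 5 states tracking whether and how much of `yxxx` has been seen. A product state is a pair (one from each), accepting exactly when both do. After merging equivalent states the machine shrinks.
9 states suffice.
        x   y  
>  S0   S1  S2 
   S1   S2  S3 
   S2   S2  S2 
   S3   S2  S4 
   S4   S5  S2 
   S5   S6  S7 
   S6   S8  S7 
   S7   S5  S7 
 * S8   S8  S8 
(> = start, * = accepting)

start=S0; accept=S8; S0-x>S1; S0-y>S2; S1-x>S2; S1-y>S3; S2-x>S2; S2-y>S2; S3-x>S2; S3-y>S4; S4-x>S5; S4-y>S2; S5-x>S6; S5-y>S7; S6-x>S8; S6-y>S7; S7-x>S5; S7-y>S7; S8-x>S8; S8-y>S8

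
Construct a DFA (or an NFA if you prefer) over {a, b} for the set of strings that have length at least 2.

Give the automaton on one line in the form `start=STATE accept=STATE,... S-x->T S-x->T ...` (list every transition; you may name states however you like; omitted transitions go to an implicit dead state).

start=q0 accept=q2,q3 q0-a->q1 q0-b->q1 q1-a->q2 q1-b->q2 q2-a->q3 q2-b->q3 q3-a->q3 q3-b->q3

We only need to distinguish lengths 0, 1, …, 2, and '>2'. Chain q0 → q1 → q2 → q3 on every symbol, with q3 looping. Accepting states: {q2, q3}.
4 states suffice.
        a   b  
>  q0   q1  q1 
   q1   q2  q2 
 * q2   q3  q3 
 * q3   q3  q3 
(> = start, * = accepting)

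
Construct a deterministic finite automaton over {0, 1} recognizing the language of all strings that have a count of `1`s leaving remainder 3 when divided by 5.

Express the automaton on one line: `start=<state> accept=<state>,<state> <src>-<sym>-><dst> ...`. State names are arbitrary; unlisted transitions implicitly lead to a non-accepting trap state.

The only thing that matters is how many `1`s have appeared, reduced mod 5. Use one state per residue: q0 for 0, …, q4 for 4. Reading `1` moves to the next residue; anything else stays put. q3 is accepting.
        0   1  
>  q0   q0  q1 
   q1   q1  q2 
   q2   q2  q3 
 * q3   q3  q4 
   q4   q4  q0 
(> = start, * = accepting)

start=q0 accept=q3 q0-0->q0 q0-1->q1 q1-0->q1 q1-1->q2 q2-0->q2 q2-1->q3 q3-0->q3 q3-1->q4 q4-0->q4 q4-1->q0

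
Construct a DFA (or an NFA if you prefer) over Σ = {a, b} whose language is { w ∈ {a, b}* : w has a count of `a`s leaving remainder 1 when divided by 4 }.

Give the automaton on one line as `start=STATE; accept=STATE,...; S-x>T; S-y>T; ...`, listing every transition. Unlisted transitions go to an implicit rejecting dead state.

Keep the running count of `a`s modulo 4: each `a` advances along the cycle q0 → q1 → q2 → q3 → q0 while other symbols loop. Accept at q1.
4 states suffice.
        a   b  
>  q0   q1  q0 
 * q1   q2  q1 
   q2   q3  q2 
   q3   q0  q3 
(> = start, * = accepting)

start=q0; accept=q1; q0-a>q1; q0-b>q0; q1-a>q2; q1-b>q1; q2-a>q3; q2-b>q2; q3-a>q0; q3-b>q3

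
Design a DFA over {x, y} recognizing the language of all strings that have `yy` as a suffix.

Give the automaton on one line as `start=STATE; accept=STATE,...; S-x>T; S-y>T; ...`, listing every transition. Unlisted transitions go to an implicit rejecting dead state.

Remember how much of `yy` the current input suffix matches. State s0 means no match yet; s1 means the last symbol is `y`; s2 means the last 2 symbols are `yy`. Only s2 accepts. On a mismatch, fall back to the longest proper suffix that is still a prefix of `yy`.
With 3 states:
        x   y  
>  s0   s0  s1 
   s1   s0  s2 
 * s2   s0  s2 
(> = start, * = accepting)

start=s0; accept=s2; s0-x>s0; s0-y>s1; s1-x>s0; s1-y>s2; s2-x>s0; s2-y>s2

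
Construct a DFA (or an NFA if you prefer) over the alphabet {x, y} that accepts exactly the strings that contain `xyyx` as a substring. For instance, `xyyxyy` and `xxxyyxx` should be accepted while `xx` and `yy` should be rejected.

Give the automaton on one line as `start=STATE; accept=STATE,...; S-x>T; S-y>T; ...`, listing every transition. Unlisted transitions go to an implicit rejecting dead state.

States q0..q3 record the length of the longest prefix of `xyyx` that matches the current input suffix. Reaching q4 means `xyyx` has been seen, and we stay there forever. Accept from q4.
5 states suffice.
        x   y  
>  q0   q1  q0 
   q1   q1  q2 
   q2   q1  q3 
   q3   q4  q0 
 * q4   q4  q4 
(> = start, * = accepting)

start=q0; accept=q4; q0-x>q1; q0-y>q0; q1-x>q1; q1-y>q2; q2-x>q1; q2-y>q3; q3-x>q4; q3-y>q0; q4-x>q4; q4-y>q4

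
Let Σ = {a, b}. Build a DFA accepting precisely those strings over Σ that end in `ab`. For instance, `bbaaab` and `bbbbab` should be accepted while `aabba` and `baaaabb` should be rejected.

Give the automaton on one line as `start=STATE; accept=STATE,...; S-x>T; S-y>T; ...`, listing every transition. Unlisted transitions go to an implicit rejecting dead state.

start=q0; accept=q2; q0-a>q1; q0-b>q0; q1-a>q1; q1-b>q2; q2-a>q1; q2-b>q0

Let each state record the length of the longest suffix of the input read so far that is also a prefix of `ab`. q1 means the last symbol is `a`; q2 means the last 2 symbols are `ab`. Accept only at q2, where the string currently ends in `ab`.
3 states suffice.
        a   b  
>  q0   q1  q0 
   q1   q1  q2 
 * q2   q1  q0 
(> = start, * = accepting)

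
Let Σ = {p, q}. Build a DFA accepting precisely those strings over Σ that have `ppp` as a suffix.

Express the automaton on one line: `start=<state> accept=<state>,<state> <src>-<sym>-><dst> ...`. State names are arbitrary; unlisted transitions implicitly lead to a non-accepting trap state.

start=S0 accept=S3 S0-p->S1 S0-q->S0 S1-p->S2 S1-q->S0 S2-p->S3 S2-q->S0 S3-p->S3 S3-q->S0

Remember how much of `ppp` the current input suffix matches. State S0 means no match yet; S1 means the last symbol is `p`; S2 means the last 2 symbols are `pp`; S3 means the last 3 symbols are `ppp`. Only S3 accepts. On a mismatch, fall back to the longest proper suffix that is still a prefix of `ppp`.
        p   q  
>  S0   S1  S0 
   S1   S2  S0 
   S2   S3  S0 
 * S3   S3  S0 
(> = start, * = accepting)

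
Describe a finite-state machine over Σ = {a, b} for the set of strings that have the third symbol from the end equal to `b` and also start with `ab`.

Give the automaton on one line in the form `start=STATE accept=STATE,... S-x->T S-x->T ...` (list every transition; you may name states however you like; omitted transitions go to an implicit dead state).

Build one automaton per condition and run them in lockstep. One (15 states) tracks the last 3 symbols read; the other (4 states) tracks whether the input so far still matches the prefix `ab`. Each combined state is a pair, one component from each; accept when both components accept.
          a    b  
>  q0     q1   q2 
   q1     q3   q4 
   q2     q5   q6 
   q3     q7   q8 
   q4     q9  q10 
   q5    q11  q12 
   q6    q13  q14 
   q7     q7   q8 
   q8    q15  q16 
   q9    q17  q18 
   q10   q19  q20 
   q11    q7   q8 
   q12   q15  q16 
   q13   q11  q12 
   q14   q13  q14 
   q15   q11  q12 
   q16   q13  q14 
 * q17   q21  q22 
 * q18    q9  q10 
 * q19   q17  q18 
 * q20   q19  q20 
   q21   q21  q22 
   q22    q9  q10 
(> = start, * = accepting)

start=q0 accept=q17,q18,q19,q20 q0-a->q1 q0-b->q2 q1-a->q3 q1-b->q4 q2-a->q5 q2-b->q6 q3-a->q7 q3-b->q8 q4-a->q9 q4-b->q10 q5-a->q11 q5-b->q12 q6-a->q13 q6-b->q14 q7-a->q7 q7-b->q8 q8-a->q15 q8-b->q16 q9-a->q17 q9-b->q18 q10-a->q19 q10-b->q20 q11-a->q7 q11-b->q8 q12-a->q15 q12-b->q16 q13-a->q11 q13-b->q12 q14-a->q13 q14-b->q14 q15-a->q11 q15-b->q12 q16-a->q13 q16-b->q14 q17-a->q21 q17-b->q22 q18-a->q9 q18-b->q10 q19-a->q17 q19-b->q18 q20-a->q19 q20-b->q20 q21-a->q21 q21-b->q22 q22-a->q9 q22-b->q10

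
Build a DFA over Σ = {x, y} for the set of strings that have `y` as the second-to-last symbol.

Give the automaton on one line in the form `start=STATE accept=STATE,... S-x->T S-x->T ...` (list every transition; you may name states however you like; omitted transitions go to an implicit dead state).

Because acceptance depends on a position counted from the end, the machine has to buffer the most recent 2 symbols. Make each state the string of the last up-to-2 symbols read; on input `x` shift the window left and append `x`. Accept when the buffered window has length 2 and begins with `y`.
With 7 states:
        x   y  
>  q0   q1  q2 
   q1   q3  q4 
   q2   q5  q6 
   q3   q3  q4 
   q4   q5  q6 
 * q5   q3  q4 
 * q6   q5  q6 
(> = start, * = accepting)

start=q0 accept=q5,q6 q0-x->q1 q0-y->q2 q1-x->q3 q1-y->q4 q2-x->q5 q2-y->q6 q3-x->q3 q3-y->q4 q4-x->q5 q4-y->q6 q5-x->q3 q5-y->q4 q6-x->q5 q6-y->q6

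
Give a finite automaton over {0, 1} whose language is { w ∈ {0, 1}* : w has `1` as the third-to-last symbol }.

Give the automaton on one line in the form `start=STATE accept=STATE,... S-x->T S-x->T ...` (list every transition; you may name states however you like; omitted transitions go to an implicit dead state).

start=S0 accept=S11,S12,S13,S14 S0-0->S1 S0-1->S2 S1-0->S3 S1-1->S4 S2-0->S5 S2-1->S6 S3-0->S7 S3-1->S8 S4-0->S9 S4-1->S10 S5-0->S11 S5-1->S12 S6-0->S13 S6-1->S14 S7-0->S7 S7-1->S8 S8-0->S9 S8-1->S10 S9-0->S11 S9-1->S12 S10-0->S13 S10-1->S14 S11-0->S7 S11-1->S8 S12-0->S9 S12-1->S10 S13-0->S11 S13-1->S12 S14-0->S13 S14-1->S14

Because acceptance depends on a position counted from the end, the machine has to buffer the most recent 3 symbols. Make each state the string of the last up-to-3 symbols read; on input `x` shift the window left and append `x`. Accept when the buffered window has length 3 and begins with `1`.
15 states suffice.
          0    1  
>  S0     S1   S2 
   S1     S3   S4 
   S2     S5   S6 
   S3     S7   S8 
   S4     S9  S10 
   S5    S11  S12 
   S6    S13  S14 
   S7     S7   S8 
   S8     S9  S10 
   S9    S11  S12 
   S10   S13  S14 
 * S11    S7   S8 
 * S12    S9  S10 
 * S13   S11  S12 
 * S14   S13  S14 
(> = start, * = accepting)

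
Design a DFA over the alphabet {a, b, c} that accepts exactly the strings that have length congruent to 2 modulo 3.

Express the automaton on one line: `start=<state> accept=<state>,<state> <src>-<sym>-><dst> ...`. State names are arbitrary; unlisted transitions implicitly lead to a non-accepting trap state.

Count input length modulo 3: every symbol advances one step around the cycle q0 → q1 → q2 → q0. Accept at q2.
With 3 states:
        a   b   c  
>  q0   q1  q1  q1 
   q1   q2  q2  q2 
 * q2   q0  q0  q0 
(> = start, * = accepting)

start=q0 accept=q2 q0-a->q1 q0-b->q1 q0-c->q1 q1-a->q2 q1-b->q2 q1-c->q2 q2-a->q0 q2-b->q0 q2-c->q0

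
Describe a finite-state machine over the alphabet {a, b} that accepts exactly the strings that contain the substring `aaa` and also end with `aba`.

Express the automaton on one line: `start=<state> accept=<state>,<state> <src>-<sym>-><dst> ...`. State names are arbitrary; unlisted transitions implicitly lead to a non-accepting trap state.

Run two small machines in parallel and take their product. One (4 states) tracks whether and how much of `aaa` has been seen; the other (4 states) tracks how much of the suffix `aba` has currently been matched. Each combined state is a pair, one component from each; accept when both components accept. After merging equivalent states the machine shrinks.
        a   b  
>  q0   q1  q0 
   q1   q2  q0 
   q2   q3  q0 
   q3   q3  q4 
   q4   q5  q6 
 * q5   q3  q4 
   q6   q3  q6 
(> = start, * = accepting)

start=q0 accept=q5 q0-a->q1 q0-b->q0 q1-a->q2 q1-b->q0 q2-a->q3 q2-b->q0 q3-a->q3 q3-b->q4 q4-a->q5 q4-b->q6 q5-a->q3 q5-b->q4 q6-a->q3 q6-b->q6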